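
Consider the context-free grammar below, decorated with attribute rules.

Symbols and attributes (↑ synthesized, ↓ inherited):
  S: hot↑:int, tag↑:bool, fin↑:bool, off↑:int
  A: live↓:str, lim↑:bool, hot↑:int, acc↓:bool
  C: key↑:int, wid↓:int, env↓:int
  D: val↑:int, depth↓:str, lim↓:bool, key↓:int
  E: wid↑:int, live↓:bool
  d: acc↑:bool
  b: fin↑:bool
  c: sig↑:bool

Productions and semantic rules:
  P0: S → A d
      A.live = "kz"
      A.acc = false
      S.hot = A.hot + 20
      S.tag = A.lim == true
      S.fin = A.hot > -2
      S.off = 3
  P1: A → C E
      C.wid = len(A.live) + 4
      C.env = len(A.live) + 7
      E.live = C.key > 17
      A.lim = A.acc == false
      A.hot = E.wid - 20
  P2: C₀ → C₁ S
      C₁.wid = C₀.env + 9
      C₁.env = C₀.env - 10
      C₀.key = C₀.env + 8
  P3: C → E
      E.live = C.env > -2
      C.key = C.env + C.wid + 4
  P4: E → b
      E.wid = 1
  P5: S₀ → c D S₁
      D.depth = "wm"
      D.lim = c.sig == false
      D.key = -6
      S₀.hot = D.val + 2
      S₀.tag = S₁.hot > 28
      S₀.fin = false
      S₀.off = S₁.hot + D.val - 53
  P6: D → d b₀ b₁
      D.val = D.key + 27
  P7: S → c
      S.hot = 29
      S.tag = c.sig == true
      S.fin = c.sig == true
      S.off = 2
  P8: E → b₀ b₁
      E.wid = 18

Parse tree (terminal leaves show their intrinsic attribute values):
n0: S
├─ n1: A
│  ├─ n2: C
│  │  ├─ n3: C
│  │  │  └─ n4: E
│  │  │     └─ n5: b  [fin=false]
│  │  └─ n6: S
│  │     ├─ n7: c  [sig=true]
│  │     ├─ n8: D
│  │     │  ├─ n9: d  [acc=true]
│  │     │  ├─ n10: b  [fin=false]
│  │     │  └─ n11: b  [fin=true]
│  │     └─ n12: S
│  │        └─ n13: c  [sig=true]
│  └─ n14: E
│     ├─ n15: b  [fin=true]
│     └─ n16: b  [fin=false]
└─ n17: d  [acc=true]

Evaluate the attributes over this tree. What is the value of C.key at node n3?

1. n1.live = "kz"  ["kz"]
2. n1.acc = false  [false]
3. n2.wid = 6  [len(A.live) + 4]
4. n2.env = 9  [len(A.live) + 7]
5. n3.wid = 18  [C₀.env + 9]
6. n3.env = -1  [C₀.env - 10]
7. n4.live = true  [C.env > -2]
8. n5.fin = false  [terminal]
9. n4.wid = 1  [1]
10. n3.key = 21  [C.env + C.wid + 4]
11. n7.sig = true  [terminal]
12. n8.depth = "wm"  ["wm"]
13. n8.lim = false  [c.sig == false]
14. n8.key = -6  [-6]
15. n9.acc = true  [terminal]
16. n10.fin = false  [terminal]
17. n11.fin = true  [terminal]
18. n8.val = 21  [D.key + 27]
19. n13.sig = true  [terminal]
20. n12.hot = 29  [29]
21. n12.tag = true  [c.sig == true]
22. n12.fin = true  [c.sig == true]
23. n12.off = 2  [2]
24. n6.hot = 23  [D.val + 2]
25. n6.tag = true  [S₁.hot > 28]
26. n6.fin = false  [false]
27. n6.off = -3  [S₁.hot + D.val - 53]
28. n2.key = 17  [C₀.env + 8]
29. n14.live = false  [C.key > 17]
30. n15.fin = true  [terminal]
31. n16.fin = false  [terminal]
32. n14.wid = 18  [18]
33. n1.lim = true  [A.acc == false]
34. n1.hot = -2  [E.wid - 20]
35. n17.acc = true  [terminal]
36. n0.hot = 18  [A.hot + 20]
37. n0.tag = true  [A.lim == true]
38. n0.fin = false  [A.hot > -2]
39. n0.off = 3  [3]

21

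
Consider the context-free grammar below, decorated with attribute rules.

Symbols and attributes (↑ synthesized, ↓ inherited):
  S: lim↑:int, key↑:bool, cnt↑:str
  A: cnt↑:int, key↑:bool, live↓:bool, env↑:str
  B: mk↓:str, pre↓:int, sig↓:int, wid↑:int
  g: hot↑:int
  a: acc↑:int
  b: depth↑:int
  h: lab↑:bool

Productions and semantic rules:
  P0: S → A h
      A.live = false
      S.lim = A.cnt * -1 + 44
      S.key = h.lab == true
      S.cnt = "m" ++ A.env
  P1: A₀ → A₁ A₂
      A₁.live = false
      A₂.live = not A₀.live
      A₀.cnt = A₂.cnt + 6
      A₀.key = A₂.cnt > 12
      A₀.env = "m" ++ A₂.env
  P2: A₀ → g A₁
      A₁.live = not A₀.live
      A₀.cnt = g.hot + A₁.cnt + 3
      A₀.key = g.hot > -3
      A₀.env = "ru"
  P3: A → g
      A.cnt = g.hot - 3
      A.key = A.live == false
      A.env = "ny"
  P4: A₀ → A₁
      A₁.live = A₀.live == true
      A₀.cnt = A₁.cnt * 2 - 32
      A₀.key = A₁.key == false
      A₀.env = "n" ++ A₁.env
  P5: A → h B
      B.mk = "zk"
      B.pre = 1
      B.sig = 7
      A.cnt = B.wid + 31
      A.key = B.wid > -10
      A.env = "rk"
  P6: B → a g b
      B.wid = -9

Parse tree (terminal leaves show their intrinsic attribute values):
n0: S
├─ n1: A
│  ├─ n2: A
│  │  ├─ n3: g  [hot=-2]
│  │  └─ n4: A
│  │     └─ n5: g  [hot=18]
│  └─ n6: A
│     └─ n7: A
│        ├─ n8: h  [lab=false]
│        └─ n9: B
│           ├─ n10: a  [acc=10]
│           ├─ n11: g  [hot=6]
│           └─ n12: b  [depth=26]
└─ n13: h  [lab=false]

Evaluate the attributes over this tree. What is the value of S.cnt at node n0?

1. n1.live = false  [false]
2. n2.live = false  [false]
3. n3.hot = -2  [terminal]
4. n4.live = true  [not A₀.live]
5. n5.hot = 18  [terminal]
6. n4.cnt = 15  [g.hot - 3]
7. n4.key = false  [A.live == false]
8. n4.env = "ny"  ["ny"]
9. n2.cnt = 16  [g.hot + A₁.cnt + 3]
10. n2.key = true  [g.hot > -3]
11. n2.env = "ru"  ["ru"]
12. n6.live = true  [not A₀.live]
13. n7.live = true  [A₀.live == true]
14. n8.lab = false  [terminal]
15. n9.mk = "zk"  ["zk"]
16. n9.pre = 1  [1]
17. n9.sig = 7  [7]
18. n10.acc = 10  [terminal]
19. n11.hot = 6  [terminal]
20. n12.depth = 26  [terminal]
21. n9.wid = -9  [-9]
22. n7.cnt = 22  [B.wid + 31]
23. n7.key = true  [B.wid > -10]
24. n7.env = "rk"  ["rk"]
25. n6.cnt = 12  [A₁.cnt * 2 - 32]
26. n6.key = false  [A₁.key == false]
27. n6.env = "nrk"  ["n" ++ A₁.env]
28. n1.cnt = 18  [A₂.cnt + 6]
29. n1.key = false  [A₂.cnt > 12]
30. n1.env = "mnrk"  ["m" ++ A₂.env]
31. n13.lab = false  [terminal]
32. n0.lim = 26  [A.cnt * -1 + 44]
33. n0.key = false  [h.lab == true]
34. n0.cnt = "mmnrk"  ["m" ++ A.env]

"mmnrk"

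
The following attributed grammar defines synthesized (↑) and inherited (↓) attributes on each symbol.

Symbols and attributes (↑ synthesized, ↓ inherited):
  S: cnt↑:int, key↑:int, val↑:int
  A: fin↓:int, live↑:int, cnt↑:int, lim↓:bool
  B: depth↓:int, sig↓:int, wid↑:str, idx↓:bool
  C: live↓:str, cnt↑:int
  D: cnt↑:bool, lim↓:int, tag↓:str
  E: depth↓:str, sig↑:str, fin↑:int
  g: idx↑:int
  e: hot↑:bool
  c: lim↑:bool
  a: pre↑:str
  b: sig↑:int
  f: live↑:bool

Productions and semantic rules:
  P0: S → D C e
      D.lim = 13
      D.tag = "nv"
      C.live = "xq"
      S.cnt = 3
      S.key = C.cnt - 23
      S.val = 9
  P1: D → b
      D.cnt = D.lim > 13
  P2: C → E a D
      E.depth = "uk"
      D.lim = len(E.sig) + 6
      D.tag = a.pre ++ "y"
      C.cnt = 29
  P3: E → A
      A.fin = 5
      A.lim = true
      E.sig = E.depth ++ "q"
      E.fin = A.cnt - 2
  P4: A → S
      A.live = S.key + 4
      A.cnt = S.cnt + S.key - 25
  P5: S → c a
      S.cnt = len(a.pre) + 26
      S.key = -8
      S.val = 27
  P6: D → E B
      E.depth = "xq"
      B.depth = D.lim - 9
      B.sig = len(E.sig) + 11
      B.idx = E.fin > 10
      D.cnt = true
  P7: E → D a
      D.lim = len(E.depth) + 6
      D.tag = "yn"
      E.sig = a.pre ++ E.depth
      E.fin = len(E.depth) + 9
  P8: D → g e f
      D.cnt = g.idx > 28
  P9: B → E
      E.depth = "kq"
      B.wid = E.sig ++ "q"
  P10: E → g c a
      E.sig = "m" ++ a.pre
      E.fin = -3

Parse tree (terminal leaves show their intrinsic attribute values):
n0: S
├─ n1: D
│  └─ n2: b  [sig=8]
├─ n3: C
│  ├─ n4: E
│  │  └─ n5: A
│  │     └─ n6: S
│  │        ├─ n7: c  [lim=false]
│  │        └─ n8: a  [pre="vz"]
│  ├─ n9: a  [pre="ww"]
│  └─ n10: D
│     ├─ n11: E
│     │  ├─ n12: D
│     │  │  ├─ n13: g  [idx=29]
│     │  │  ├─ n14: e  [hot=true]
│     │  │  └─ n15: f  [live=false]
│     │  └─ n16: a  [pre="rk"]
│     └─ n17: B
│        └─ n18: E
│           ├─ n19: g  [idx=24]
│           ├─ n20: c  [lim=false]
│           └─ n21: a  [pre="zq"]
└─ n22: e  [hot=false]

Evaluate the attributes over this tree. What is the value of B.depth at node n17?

1. n1.lim = 13  [13]
2. n1.tag = "nv"  ["nv"]
3. n2.sig = 8  [terminal]
4. n1.cnt = false  [D.lim > 13]
5. n3.live = "xq"  ["xq"]
6. n4.depth = "uk"  ["uk"]
7. n5.fin = 5  [5]
8. n5.lim = true  [true]
9. n7.lim = false  [terminal]
10. n8.pre = "vz"  [terminal]
11. n6.cnt = 28  [len(a.pre) + 26]
12. n6.key = -8  [-8]
13. n6.val = 27  [27]
14. n5.live = -4  [S.key + 4]
15. n5.cnt = -5  [S.cnt + S.key - 25]
16. n4.sig = "ukq"  [E.depth ++ "q"]
17. n4.fin = -7  [A.cnt - 2]
18. n9.pre = "ww"  [terminal]
19. n10.lim = 9  [len(E.sig) + 6]
20. n10.tag = "wwy"  [a.pre ++ "y"]
21. n11.depth = "xq"  ["xq"]
22. n12.lim = 8  [len(E.depth) + 6]
23. n12.tag = "yn"  ["yn"]
24. n13.idx = 29  [terminal]
25. n14.hot = true  [terminal]
26. n15.live = false  [terminal]
27. n12.cnt = true  [g.idx > 28]
28. n16.pre = "rk"  [terminal]
29. n11.sig = "rkxq"  [a.pre ++ E.depth]
30. n11.fin = 11  [len(E.depth) + 9]
31. n17.depth = 0  [D.lim - 9]
32. n17.sig = 15  [len(E.sig) + 11]
33. n17.idx = true  [E.fin > 10]
34. n18.depth = "kq"  ["kq"]
35. n19.idx = 24  [terminal]
36. n20.lim = false  [terminal]
37. n21.pre = "zq"  [terminal]
38. n18.sig = "mzq"  ["m" ++ a.pre]
39. n18.fin = -3  [-3]
40. n17.wid = "mzqq"  [E.sig ++ "q"]
41. n10.cnt = true  [true]
42. n3.cnt = 29  [29]
43. n22.hot = false  [terminal]
44. n0.cnt = 3  [3]
45. n0.key = 6  [C.cnt - 23]
46. n0.val = 9  [9]

0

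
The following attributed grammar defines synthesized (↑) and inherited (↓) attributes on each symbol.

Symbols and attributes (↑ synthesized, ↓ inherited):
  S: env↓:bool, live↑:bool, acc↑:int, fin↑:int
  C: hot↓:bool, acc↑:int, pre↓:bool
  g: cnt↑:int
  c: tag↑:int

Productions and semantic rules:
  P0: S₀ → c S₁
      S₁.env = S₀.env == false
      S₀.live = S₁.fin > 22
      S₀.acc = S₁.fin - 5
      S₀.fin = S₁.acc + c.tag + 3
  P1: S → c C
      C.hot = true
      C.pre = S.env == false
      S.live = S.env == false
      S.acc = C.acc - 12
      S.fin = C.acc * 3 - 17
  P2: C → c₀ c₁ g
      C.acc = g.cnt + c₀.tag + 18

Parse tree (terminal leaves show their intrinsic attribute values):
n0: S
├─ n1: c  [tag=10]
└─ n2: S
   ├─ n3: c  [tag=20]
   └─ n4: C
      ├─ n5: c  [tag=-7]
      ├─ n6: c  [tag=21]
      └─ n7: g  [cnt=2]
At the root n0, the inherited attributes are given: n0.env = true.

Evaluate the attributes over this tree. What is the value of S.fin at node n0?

14

1. n0.env = true  [given at root]
2. n1.tag = 10  [terminal]
3. n2.env = false  [S₀.env == false]
4. n3.tag = 20  [terminal]
5. n4.hot = true  [true]
6. n4.pre = true  [S.env == false]
7. n5.tag = -7  [terminal]
8. n6.tag = 21  [terminal]
9. n7.cnt = 2  [terminal]
10. n4.acc = 13  [g.cnt + c₀.tag + 18]
11. n2.live = true  [S.env == false]
12. n2.acc = 1  [C.acc - 12]
13. n2.fin = 22  [C.acc * 3 - 17]
14. n0.live = false  [S₁.fin > 22]
15. n0.acc = 17  [S₁.fin - 5]
16. n0.fin = 14  [S₁.acc + c.tag + 3]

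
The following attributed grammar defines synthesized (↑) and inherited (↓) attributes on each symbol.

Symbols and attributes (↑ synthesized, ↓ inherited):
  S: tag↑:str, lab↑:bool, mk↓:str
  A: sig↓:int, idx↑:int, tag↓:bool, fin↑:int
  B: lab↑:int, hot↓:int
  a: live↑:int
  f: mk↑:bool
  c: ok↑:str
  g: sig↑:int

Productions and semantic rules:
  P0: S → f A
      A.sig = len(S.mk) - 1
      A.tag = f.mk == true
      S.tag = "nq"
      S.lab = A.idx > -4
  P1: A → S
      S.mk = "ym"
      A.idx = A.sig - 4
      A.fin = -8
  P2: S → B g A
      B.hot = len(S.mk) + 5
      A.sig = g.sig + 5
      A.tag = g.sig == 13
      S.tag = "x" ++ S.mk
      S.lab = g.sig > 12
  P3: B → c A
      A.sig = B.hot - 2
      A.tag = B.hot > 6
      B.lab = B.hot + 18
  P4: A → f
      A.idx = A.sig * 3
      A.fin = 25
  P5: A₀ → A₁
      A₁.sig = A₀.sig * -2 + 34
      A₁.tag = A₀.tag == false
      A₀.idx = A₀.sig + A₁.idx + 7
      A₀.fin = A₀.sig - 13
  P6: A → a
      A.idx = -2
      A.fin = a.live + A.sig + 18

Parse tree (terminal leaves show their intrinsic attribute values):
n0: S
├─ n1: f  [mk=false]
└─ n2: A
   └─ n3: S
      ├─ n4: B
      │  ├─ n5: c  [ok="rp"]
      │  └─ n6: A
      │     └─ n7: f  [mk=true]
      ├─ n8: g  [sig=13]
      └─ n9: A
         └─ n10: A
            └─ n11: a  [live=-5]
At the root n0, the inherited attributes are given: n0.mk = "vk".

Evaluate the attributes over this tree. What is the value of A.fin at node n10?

11

1. n0.mk = "vk"  [given at root]
2. n1.mk = false  [terminal]
3. n2.sig = 1  [len(S.mk) - 1]
4. n2.tag = false  [f.mk == true]
5. n3.mk = "ym"  ["ym"]
6. n4.hot = 7  [len(S.mk) + 5]
7. n5.ok = "rp"  [terminal]
8. n6.sig = 5  [B.hot - 2]
9. n6.tag = true  [B.hot > 6]
10. n7.mk = true  [terminal]
11. n6.idx = 15  [A.sig * 3]
12. n6.fin = 25  [25]
13. n4.lab = 25  [B.hot + 18]
14. n8.sig = 13  [terminal]
15. n9.sig = 18  [g.sig + 5]
16. n9.tag = true  [g.sig == 13]
17. n10.sig = -2  [A₀.sig * -2 + 34]
18. n10.tag = false  [A₀.tag == false]
19. n11.live = -5  [terminal]
20. n10.idx = -2  [-2]
21. n10.fin = 11  [a.live + A.sig + 18]
22. n9.idx = 23  [A₀.sig + A₁.idx + 7]
23. n9.fin = 5  [A₀.sig - 13]
24. n3.tag = "xym"  ["x" ++ S.mk]
25. n3.lab = true  [g.sig > 12]
26. n2.idx = -3  [A.sig - 4]
27. n2.fin = -8  [-8]
28. n0.tag = "nq"  ["nq"]
29. n0.lab = true  [A.idx > -4]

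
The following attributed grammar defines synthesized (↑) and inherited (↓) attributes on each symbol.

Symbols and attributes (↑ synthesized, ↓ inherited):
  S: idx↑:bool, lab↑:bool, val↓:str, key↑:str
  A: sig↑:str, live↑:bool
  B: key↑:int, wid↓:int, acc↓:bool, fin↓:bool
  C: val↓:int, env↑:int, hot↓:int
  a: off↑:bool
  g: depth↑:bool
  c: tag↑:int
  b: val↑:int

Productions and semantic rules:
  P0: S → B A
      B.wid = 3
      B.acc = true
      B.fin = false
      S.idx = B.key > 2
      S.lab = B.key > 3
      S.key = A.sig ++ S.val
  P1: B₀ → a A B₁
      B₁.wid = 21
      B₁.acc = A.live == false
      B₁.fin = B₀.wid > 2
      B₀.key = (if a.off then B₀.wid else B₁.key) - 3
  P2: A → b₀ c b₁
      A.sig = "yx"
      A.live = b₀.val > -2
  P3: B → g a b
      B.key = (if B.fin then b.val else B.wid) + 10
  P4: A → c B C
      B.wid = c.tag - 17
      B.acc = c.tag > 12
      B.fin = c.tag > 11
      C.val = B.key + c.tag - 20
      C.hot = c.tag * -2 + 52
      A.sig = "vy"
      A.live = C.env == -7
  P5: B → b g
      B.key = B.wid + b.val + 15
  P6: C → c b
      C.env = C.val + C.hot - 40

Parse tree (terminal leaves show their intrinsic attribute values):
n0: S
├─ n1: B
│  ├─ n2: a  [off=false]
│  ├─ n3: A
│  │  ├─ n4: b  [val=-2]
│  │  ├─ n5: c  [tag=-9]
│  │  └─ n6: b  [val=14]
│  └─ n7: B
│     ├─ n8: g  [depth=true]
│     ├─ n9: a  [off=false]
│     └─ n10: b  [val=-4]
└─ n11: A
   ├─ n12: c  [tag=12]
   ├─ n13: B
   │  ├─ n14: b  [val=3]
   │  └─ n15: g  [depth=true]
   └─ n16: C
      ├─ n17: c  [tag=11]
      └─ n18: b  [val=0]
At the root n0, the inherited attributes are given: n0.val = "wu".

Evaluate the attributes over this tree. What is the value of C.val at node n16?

1. n0.val = "wu"  [given at root]
2. n1.wid = 3  [3]
3. n1.acc = true  [true]
4. n1.fin = false  [false]
5. n2.off = false  [terminal]
6. n4.val = -2  [terminal]
7. n5.tag = -9  [terminal]
8. n6.val = 14  [terminal]
9. n3.sig = "yx"  ["yx"]
10. n3.live = false  [b₀.val > -2]
11. n7.wid = 21  [21]
12. n7.acc = true  [A.live == false]
13. n7.fin = true  [B₀.wid > 2]
14. n8.depth = true  [terminal]
15. n9.off = false  [terminal]
16. n10.val = -4  [terminal]
17. n7.key = 6  [(if B.fin then b.val else B.wid) + 10]
18. n1.key = 3  [(if a.off then B₀.wid else B₁.key) - 3]
19. n12.tag = 12  [terminal]
20. n13.wid = -5  [c.tag - 17]
21. n13.acc = false  [c.tag > 12]
22. n13.fin = true  [c.tag > 11]
23. n14.val = 3  [terminal]
24. n15.depth = true  [terminal]
25. n13.key = 13  [B.wid + b.val + 15]
26. n16.val = 5  [B.key + c.tag - 20]
27. n16.hot = 28  [c.tag * -2 + 52]
28. n17.tag = 11  [terminal]
29. n18.val = 0  [terminal]
30. n16.env = -7  [C.val + C.hot - 40]
31. n11.sig = "vy"  ["vy"]
32. n11.live = true  [C.env == -7]
33. n0.idx = true  [B.key > 2]
34. n0.lab = false  [B.key > 3]
35. n0.key = "vywu"  [A.sig ++ S.val]

5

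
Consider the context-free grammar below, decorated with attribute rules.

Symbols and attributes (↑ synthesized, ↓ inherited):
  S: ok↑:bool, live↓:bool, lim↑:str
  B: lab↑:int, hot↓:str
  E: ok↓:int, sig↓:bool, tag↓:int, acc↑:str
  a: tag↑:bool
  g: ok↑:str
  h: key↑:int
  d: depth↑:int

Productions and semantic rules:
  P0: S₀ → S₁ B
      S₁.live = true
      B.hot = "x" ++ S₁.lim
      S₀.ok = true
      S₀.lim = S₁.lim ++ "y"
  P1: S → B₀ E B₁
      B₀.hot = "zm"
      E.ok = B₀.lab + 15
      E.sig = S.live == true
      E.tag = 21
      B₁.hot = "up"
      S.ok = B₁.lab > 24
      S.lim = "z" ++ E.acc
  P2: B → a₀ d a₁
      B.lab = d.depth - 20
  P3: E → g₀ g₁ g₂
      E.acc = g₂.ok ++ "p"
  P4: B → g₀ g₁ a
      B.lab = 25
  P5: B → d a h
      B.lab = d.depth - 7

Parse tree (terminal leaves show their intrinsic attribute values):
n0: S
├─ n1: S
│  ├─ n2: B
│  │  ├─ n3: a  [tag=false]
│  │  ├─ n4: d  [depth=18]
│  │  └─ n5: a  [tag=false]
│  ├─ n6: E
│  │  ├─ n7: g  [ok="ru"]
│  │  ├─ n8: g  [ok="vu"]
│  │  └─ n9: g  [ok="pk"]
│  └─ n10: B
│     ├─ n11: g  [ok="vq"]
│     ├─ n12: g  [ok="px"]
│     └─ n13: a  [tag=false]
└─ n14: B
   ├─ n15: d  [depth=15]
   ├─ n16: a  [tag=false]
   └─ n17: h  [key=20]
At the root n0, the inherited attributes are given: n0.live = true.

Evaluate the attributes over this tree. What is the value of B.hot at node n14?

1. n0.live = true  [given at root]
2. n1.live = true  [true]
3. n2.hot = "zm"  ["zm"]
4. n3.tag = false  [terminal]
5. n4.depth = 18  [terminal]
6. n5.tag = false  [terminal]
7. n2.lab = -2  [d.depth - 20]
8. n6.ok = 13  [B₀.lab + 15]
9. n6.sig = true  [S.live == true]
10. n6.tag = 21  [21]
11. n7.ok = "ru"  [terminal]
12. n8.ok = "vu"  [terminal]
13. n9.ok = "pk"  [terminal]
14. n6.acc = "pkp"  [g₂.ok ++ "p"]
15. n10.hot = "up"  ["up"]
16. n11.ok = "vq"  [terminal]
17. n12.ok = "px"  [terminal]
18. n13.tag = false  [terminal]
19. n10.lab = 25  [25]
20. n1.ok = true  [B₁.lab > 24]
21. n1.lim = "zpkp"  ["z" ++ E.acc]
22. n14.hot = "xzpkp"  ["x" ++ S₁.lim]
23. n15.depth = 15  [terminal]
24. n16.tag = false  [terminal]
25. n17.key = 20  [terminal]
26. n14.lab = 8  [d.depth - 7]
27. n0.ok = true  [true]
28. n0.lim = "zpkpy"  [S₁.lim ++ "y"]

"xzpkp"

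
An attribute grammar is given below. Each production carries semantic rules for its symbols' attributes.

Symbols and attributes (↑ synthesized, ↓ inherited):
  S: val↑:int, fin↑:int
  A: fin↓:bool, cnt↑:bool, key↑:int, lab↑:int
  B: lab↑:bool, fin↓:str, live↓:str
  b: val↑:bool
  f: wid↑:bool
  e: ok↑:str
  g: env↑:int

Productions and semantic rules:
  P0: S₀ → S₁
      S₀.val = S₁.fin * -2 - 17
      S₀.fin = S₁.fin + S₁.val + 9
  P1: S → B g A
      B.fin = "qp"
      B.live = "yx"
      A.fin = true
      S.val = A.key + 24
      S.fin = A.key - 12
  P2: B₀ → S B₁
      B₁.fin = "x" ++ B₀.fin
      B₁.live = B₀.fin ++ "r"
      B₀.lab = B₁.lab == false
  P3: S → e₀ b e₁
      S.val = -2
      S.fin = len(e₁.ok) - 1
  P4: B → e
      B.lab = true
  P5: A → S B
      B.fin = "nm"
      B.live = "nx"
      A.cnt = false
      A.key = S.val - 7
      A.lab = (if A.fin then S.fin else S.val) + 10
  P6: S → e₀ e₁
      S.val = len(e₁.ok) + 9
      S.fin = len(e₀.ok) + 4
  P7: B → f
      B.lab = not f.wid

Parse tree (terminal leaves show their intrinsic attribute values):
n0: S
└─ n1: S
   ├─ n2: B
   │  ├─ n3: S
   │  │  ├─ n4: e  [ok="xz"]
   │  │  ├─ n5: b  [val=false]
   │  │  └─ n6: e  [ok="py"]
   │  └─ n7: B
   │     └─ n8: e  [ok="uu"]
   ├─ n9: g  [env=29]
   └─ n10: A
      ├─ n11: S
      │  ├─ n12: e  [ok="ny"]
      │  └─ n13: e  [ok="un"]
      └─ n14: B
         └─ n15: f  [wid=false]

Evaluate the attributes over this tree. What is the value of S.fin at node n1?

1. n2.fin = "qp"  ["qp"]
2. n2.live = "yx"  ["yx"]
3. n4.ok = "xz"  [terminal]
4. n5.val = false  [terminal]
5. n6.ok = "py"  [terminal]
6. n3.val = -2  [-2]
7. n3.fin = 1  [len(e₁.ok) - 1]
8. n7.fin = "xqp"  ["x" ++ B₀.fin]
9. n7.live = "qpr"  [B₀.fin ++ "r"]
10. n8.ok = "uu"  [terminal]
11. n7.lab = true  [true]
12. n2.lab = false  [B₁.lab == false]
13. n9.env = 29  [terminal]
14. n10.fin = true  [true]
15. n12.ok = "ny"  [terminal]
16. n13.ok = "un"  [terminal]
17. n11.val = 11  [len(e₁.ok) + 9]
18. n11.fin = 6  [len(e₀.ok) + 4]
19. n14.fin = "nm"  ["nm"]
20. n14.live = "nx"  ["nx"]
21. n15.wid = false  [terminal]
22. n14.lab = true  [not f.wid]
23. n10.cnt = false  [false]
24. n10.key = 4  [S.val - 7]
25. n10.lab = 16  [(if A.fin then S.fin else S.val) + 10]
26. n1.val = 28  [A.key + 24]
27. n1.fin = -8  [A.key - 12]
28. n0.val = -1  [S₁.fin * -2 - 17]
29. n0.fin = 29  [S₁.fin + S₁.val + 9]

-8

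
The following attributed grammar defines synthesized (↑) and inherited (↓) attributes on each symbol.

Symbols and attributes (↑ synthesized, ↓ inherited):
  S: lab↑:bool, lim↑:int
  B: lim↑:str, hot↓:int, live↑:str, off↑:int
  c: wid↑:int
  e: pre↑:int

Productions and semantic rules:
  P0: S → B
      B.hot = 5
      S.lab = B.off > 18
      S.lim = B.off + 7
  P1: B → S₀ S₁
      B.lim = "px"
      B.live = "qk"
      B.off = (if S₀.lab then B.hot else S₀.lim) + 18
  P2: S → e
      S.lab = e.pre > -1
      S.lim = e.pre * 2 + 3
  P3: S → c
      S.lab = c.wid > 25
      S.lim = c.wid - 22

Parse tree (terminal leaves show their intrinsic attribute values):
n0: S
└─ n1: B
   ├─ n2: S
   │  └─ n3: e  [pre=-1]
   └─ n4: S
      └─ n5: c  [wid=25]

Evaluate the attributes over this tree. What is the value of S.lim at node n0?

1. n1.hot = 5  [5]
2. n3.pre = -1  [terminal]
3. n2.lab = false  [e.pre > -1]
4. n2.lim = 1  [e.pre * 2 + 3]
5. n5.wid = 25  [terminal]
6. n4.lab = false  [c.wid > 25]
7. n4.lim = 3  [c.wid - 22]
8. n1.lim = "px"  ["px"]
9. n1.live = "qk"  ["qk"]
10. n1.off = 19  [(if S₀.lab then B.hot else S₀.lim) + 18]
11. n0.lab = true  [B.off > 18]
12. n0.lim = 26  [B.off + 7]

26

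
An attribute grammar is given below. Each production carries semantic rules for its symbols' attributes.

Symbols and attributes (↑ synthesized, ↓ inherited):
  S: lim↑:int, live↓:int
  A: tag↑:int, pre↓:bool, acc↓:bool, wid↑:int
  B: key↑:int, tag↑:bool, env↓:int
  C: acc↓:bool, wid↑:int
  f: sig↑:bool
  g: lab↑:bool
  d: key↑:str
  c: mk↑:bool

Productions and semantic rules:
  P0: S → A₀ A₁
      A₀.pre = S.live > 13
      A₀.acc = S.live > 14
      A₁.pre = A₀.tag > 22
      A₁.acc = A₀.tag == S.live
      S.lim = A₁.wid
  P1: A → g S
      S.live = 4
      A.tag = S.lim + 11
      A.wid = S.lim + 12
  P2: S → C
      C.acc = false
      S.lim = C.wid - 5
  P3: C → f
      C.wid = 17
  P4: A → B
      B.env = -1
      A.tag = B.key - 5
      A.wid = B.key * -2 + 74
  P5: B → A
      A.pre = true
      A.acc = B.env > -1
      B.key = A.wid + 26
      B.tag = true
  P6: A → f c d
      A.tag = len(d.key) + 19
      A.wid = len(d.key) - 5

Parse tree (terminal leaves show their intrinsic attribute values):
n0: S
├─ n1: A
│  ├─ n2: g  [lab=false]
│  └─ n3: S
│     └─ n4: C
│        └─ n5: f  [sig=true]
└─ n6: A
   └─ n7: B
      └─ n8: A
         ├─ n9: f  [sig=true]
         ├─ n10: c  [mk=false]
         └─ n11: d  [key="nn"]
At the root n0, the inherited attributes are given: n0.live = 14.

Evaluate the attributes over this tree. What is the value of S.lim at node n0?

1. n0.live = 14  [given at root]
2. n1.pre = true  [S.live > 13]
3. n1.acc = false  [S.live > 14]
4. n2.lab = false  [terminal]
5. n3.live = 4  [4]
6. n4.acc = false  [false]
7. n5.sig = true  [terminal]
8. n4.wid = 17  [17]
9. n3.lim = 12  [C.wid - 5]
10. n1.tag = 23  [S.lim + 11]
11. n1.wid = 24  [S.lim + 12]
12. n6.pre = true  [A₀.tag > 22]
13. n6.acc = false  [A₀.tag == S.live]
14. n7.env = -1  [-1]
15. n8.pre = true  [true]
16. n8.acc = false  [B.env > -1]
17. n9.sig = true  [terminal]
18. n10.mk = false  [terminal]
19. n11.key = "nn"  [terminal]
20. n8.tag = 21  [len(d.key) + 19]
21. n8.wid = -3  [len(d.key) - 5]
22. n7.key = 23  [A.wid + 26]
23. n7.tag = true  [true]
24. n6.tag = 18  [B.key - 5]
25. n6.wid = 28  [B.key * -2 + 74]
26. n0.lim = 28  [A₁.wid]

28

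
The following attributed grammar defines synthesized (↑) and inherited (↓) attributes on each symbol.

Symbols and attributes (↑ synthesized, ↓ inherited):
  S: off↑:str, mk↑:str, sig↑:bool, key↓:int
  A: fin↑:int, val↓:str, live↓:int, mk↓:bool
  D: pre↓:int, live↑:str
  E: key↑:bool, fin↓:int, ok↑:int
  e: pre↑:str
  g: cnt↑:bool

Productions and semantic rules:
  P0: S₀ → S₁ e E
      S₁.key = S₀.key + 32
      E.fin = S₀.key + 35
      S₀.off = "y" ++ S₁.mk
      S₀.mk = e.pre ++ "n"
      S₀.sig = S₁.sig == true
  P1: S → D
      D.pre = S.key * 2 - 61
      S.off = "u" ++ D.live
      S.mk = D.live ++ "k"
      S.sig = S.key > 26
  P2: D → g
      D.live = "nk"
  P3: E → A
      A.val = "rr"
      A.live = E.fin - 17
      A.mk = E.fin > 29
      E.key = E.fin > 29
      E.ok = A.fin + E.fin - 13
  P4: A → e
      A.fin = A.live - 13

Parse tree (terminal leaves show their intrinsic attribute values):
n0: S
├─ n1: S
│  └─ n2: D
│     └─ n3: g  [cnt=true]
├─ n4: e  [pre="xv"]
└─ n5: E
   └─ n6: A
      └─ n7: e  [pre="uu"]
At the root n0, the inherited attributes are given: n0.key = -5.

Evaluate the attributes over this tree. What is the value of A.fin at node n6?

1. n0.key = -5  [given at root]
2. n1.key = 27  [S₀.key + 32]
3. n2.pre = -7  [S.key * 2 - 61]
4. n3.cnt = true  [terminal]
5. n2.live = "nk"  ["nk"]
6. n1.off = "unk"  ["u" ++ D.live]
7. n1.mk = "nkk"  [D.live ++ "k"]
8. n1.sig = true  [S.key > 26]
9. n4.pre = "xv"  [terminal]
10. n5.fin = 30  [S₀.key + 35]
11. n6.val = "rr"  ["rr"]
12. n6.live = 13  [E.fin - 17]
13. n6.mk = true  [E.fin > 29]
14. n7.pre = "uu"  [terminal]
15. n6.fin = 0  [A.live - 13]
16. n5.key = true  [E.fin > 29]
17. n5.ok = 17  [A.fin + E.fin - 13]
18. n0.off = "ynkk"  ["y" ++ S₁.mk]
19. n0.mk = "xvn"  [e.pre ++ "n"]
20. n0.sig = true  [S₁.sig == true]

0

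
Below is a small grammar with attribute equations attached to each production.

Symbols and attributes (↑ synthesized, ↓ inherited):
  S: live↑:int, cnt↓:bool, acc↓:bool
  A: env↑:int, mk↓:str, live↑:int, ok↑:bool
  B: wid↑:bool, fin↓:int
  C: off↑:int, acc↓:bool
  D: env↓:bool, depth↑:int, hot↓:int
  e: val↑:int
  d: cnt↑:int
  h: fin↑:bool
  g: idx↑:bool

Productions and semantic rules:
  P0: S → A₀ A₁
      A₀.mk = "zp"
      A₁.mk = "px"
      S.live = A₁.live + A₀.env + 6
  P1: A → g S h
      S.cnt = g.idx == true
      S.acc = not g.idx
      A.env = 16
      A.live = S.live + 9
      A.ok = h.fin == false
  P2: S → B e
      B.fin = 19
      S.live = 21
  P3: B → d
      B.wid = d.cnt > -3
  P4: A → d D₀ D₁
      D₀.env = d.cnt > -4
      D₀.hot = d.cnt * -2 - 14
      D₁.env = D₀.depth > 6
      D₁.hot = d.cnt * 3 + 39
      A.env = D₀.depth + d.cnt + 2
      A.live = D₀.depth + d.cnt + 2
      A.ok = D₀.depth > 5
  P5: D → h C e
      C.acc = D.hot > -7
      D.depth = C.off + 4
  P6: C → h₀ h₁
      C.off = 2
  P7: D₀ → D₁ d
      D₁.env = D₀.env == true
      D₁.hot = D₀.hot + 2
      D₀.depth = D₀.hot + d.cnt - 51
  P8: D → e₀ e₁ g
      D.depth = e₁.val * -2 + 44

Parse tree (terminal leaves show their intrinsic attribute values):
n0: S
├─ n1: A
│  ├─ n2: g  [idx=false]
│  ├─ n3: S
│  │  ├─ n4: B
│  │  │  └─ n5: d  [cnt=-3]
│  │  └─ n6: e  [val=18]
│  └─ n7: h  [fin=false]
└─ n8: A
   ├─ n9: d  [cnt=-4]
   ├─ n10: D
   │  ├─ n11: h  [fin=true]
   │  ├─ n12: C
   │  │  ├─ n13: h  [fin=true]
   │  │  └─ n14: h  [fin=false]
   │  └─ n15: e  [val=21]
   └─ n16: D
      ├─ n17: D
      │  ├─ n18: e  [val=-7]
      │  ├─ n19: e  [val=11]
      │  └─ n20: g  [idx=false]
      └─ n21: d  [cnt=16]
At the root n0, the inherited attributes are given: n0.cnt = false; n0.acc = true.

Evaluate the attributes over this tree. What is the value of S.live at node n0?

26

1. n0.cnt = false  [given at root]
2. n0.acc = true  [given at root]
3. n1.mk = "zp"  ["zp"]
4. n2.idx = false  [terminal]
5. n3.cnt = false  [g.idx == true]
6. n3.acc = true  [not g.idx]
7. n4.fin = 19  [19]
8. n5.cnt = -3  [terminal]
9. n4.wid = false  [d.cnt > -3]
10. n6.val = 18  [terminal]
11. n3.live = 21  [21]
12. n7.fin = false  [terminal]
13. n1.env = 16  [16]
14. n1.live = 30  [S.live + 9]
15. n1.ok = true  [h.fin == false]
16. n8.mk = "px"  ["px"]
17. n9.cnt = -4  [terminal]
18. n10.env = false  [d.cnt > -4]
19. n10.hot = -6  [d.cnt * -2 - 14]
20. n11.fin = true  [terminal]
21. n12.acc = true  [D.hot > -7]
22. n13.fin = true  [terminal]
23. n14.fin = false  [terminal]
24. n12.off = 2  [2]
25. n15.val = 21  [terminal]
26. n10.depth = 6  [C.off + 4]
27. n16.env = false  [D₀.depth > 6]
28. n16.hot = 27  [d.cnt * 3 + 39]
29. n17.env = false  [D₀.env == true]
30. n17.hot = 29  [D₀.hot + 2]
31. n18.val = -7  [terminal]
32. n19.val = 11  [terminal]
33. n20.idx = false  [terminal]
34. n17.depth = 22  [e₁.val * -2 + 44]
35. n21.cnt = 16  [terminal]
36. n16.depth = -8  [D₀.hot + d.cnt - 51]
37. n8.env = 4  [D₀.depth + d.cnt + 2]
38. n8.live = 4  [D₀.depth + d.cnt + 2]
39. n8.ok = true  [D₀.depth > 5]
40. n0.live = 26  [A₁.live + A₀.env + 6]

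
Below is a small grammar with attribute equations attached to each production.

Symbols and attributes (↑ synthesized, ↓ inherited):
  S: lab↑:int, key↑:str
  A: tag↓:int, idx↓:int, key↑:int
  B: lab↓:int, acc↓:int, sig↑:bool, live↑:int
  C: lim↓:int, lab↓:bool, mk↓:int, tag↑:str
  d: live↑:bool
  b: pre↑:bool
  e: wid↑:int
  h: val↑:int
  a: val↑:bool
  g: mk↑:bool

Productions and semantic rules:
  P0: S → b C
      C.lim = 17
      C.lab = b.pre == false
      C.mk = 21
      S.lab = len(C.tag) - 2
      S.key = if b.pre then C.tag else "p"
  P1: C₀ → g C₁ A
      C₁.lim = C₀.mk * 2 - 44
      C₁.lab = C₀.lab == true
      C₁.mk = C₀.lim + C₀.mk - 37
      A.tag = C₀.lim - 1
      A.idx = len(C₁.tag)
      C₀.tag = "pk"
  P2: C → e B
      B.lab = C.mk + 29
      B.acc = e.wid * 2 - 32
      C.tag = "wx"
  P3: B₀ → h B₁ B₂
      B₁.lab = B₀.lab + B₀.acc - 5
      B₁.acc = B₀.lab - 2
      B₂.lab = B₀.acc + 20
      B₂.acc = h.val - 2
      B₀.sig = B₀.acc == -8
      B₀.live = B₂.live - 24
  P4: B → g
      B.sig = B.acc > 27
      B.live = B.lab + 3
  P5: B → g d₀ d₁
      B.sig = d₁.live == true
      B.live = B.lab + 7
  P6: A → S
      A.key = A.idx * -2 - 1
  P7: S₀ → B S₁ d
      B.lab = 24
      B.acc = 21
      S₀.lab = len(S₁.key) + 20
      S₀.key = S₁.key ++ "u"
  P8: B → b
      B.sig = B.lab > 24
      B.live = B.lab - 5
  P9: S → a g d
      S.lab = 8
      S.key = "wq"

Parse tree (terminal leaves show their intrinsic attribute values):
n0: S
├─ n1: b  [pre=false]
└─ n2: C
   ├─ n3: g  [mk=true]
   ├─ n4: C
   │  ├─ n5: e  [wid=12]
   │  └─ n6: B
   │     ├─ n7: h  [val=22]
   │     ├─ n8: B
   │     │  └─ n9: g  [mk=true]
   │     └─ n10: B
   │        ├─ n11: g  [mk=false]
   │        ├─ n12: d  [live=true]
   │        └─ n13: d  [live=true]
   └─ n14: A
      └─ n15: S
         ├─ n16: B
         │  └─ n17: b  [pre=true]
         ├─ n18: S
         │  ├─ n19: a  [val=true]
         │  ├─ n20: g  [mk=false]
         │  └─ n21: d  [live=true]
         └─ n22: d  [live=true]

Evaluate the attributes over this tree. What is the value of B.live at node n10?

1. n1.pre = false  [terminal]
2. n2.lim = 17  [17]
3. n2.lab = true  [b.pre == false]
4. n2.mk = 21  [21]
5. n3.mk = true  [terminal]
6. n4.lim = -2  [C₀.mk * 2 - 44]
7. n4.lab = true  [C₀.lab == true]
8. n4.mk = 1  [C₀.lim + C₀.mk - 37]
9. n5.wid = 12  [terminal]
10. n6.lab = 30  [C.mk + 29]
11. n6.acc = -8  [e.wid * 2 - 32]
12. n7.val = 22  [terminal]
13. n8.lab = 17  [B₀.lab + B₀.acc - 5]
14. n8.acc = 28  [B₀.lab - 2]
15. n9.mk = true  [terminal]
16. n8.sig = true  [B.acc > 27]
17. n8.live = 20  [B.lab + 3]
18. n10.lab = 12  [B₀.acc + 20]
19. n10.acc = 20  [h.val - 2]
20. n11.mk = false  [terminal]
21. n12.live = true  [terminal]
22. n13.live = true  [terminal]
23. n10.sig = true  [d₁.live == true]
24. n10.live = 19  [B.lab + 7]
25. n6.sig = true  [B₀.acc == -8]
26. n6.live = -5  [B₂.live - 24]
27. n4.tag = "wx"  ["wx"]
28. n14.tag = 16  [C₀.lim - 1]
29. n14.idx = 2  [len(C₁.tag)]
30. n16.lab = 24  [24]
31. n16.acc = 21  [21]
32. n17.pre = true  [terminal]
33. n16.sig = false  [B.lab > 24]
34. n16.live = 19  [B.lab - 5]
35. n19.val = true  [terminal]
36. n20.mk = false  [terminal]
37. n21.live = true  [terminal]
38. n18.lab = 8  [8]
39. n18.key = "wq"  ["wq"]
40. n22.live = true  [terminal]
41. n15.lab = 22  [len(S₁.key) + 20]
42. n15.key = "wqu"  [S₁.key ++ "u"]
43. n14.key = -5  [A.idx * -2 - 1]
44. n2.tag = "pk"  ["pk"]
45. n0.lab = 0  [len(C.tag) - 2]
46. n0.key = "p"  [if b.pre then C.tag else "p"]

19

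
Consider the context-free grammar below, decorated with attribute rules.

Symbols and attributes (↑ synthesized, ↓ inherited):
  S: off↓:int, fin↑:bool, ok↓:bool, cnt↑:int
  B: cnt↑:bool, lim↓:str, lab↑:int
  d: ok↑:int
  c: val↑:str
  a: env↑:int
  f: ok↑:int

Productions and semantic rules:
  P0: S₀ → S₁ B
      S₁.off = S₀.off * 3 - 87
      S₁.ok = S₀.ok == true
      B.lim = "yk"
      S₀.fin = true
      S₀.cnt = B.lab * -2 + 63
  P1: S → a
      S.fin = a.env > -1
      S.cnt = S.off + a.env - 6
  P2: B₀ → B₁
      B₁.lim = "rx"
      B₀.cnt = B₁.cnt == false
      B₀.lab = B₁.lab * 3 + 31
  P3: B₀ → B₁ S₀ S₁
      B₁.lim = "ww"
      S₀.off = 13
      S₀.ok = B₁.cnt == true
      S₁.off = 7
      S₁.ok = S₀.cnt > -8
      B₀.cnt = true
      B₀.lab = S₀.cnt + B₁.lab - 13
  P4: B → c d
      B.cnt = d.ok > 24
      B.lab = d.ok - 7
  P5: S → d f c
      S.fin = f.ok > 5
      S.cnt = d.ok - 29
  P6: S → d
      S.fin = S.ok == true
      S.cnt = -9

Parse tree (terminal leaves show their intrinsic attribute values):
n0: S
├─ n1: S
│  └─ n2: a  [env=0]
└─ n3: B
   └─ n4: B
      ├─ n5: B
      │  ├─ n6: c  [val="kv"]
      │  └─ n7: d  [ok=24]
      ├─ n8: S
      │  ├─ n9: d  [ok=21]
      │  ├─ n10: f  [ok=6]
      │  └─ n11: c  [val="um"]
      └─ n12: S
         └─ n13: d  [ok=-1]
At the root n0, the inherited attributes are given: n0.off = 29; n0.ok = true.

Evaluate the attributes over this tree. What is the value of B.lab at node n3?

19

1. n0.off = 29  [given at root]
2. n0.ok = true  [given at root]
3. n1.off = 0  [S₀.off * 3 - 87]
4. n1.ok = true  [S₀.ok == true]
5. n2.env = 0  [terminal]
6. n1.fin = true  [a.env > -1]
7. n1.cnt = -6  [S.off + a.env - 6]
8. n3.lim = "yk"  ["yk"]
9. n4.lim = "rx"  ["rx"]
10. n5.lim = "ww"  ["ww"]
11. n6.val = "kv"  [terminal]
12. n7.ok = 24  [terminal]
13. n5.cnt = false  [d.ok > 24]
14. n5.lab = 17  [d.ok - 7]
15. n8.off = 13  [13]
16. n8.ok = false  [B₁.cnt == true]
17. n9.ok = 21  [terminal]
18. n10.ok = 6  [terminal]
19. n11.val = "um"  [terminal]
20. n8.fin = true  [f.ok > 5]
21. n8.cnt = -8  [d.ok - 29]
22. n12.off = 7  [7]
23. n12.ok = false  [S₀.cnt > -8]
24. n13.ok = -1  [terminal]
25. n12.fin = false  [S.ok == true]
26. n12.cnt = -9  [-9]
27. n4.cnt = true  [true]
28. n4.lab = -4  [S₀.cnt + B₁.lab - 13]
29. n3.cnt = false  [B₁.cnt == false]
30. n3.lab = 19  [B₁.lab * 3 + 31]
31. n0.fin = true  [true]
32. n0.cnt = 25  [B.lab * -2 + 63]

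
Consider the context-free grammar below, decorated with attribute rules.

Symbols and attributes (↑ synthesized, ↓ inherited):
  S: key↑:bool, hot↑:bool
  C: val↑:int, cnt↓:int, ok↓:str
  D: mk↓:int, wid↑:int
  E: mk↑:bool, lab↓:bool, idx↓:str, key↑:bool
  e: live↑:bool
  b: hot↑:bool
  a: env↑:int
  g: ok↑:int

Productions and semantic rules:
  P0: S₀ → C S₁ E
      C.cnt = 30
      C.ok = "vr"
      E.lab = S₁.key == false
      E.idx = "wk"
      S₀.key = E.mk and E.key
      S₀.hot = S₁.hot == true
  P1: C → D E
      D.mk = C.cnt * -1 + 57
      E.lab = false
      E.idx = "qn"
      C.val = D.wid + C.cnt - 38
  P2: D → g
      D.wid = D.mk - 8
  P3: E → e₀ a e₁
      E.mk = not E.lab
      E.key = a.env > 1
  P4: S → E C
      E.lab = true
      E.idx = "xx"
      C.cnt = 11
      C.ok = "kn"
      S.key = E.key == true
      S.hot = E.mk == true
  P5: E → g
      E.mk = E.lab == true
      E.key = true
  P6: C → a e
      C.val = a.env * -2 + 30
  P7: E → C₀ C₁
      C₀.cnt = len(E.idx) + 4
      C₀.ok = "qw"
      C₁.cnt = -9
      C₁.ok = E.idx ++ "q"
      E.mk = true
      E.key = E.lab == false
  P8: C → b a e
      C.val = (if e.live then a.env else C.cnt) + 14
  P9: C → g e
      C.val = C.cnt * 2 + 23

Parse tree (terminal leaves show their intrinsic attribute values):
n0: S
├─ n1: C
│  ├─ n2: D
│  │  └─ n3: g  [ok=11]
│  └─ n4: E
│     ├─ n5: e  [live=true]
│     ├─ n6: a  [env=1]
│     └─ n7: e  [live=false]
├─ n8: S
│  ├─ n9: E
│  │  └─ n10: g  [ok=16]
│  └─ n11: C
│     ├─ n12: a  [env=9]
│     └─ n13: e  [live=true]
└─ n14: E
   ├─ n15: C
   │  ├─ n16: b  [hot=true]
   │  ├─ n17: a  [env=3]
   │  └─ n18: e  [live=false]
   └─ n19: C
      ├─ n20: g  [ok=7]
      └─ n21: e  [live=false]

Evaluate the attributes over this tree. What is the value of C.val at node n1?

1. n1.cnt = 30  [30]
2. n1.ok = "vr"  ["vr"]
3. n2.mk = 27  [C.cnt * -1 + 57]
4. n3.ok = 11  [terminal]
5. n2.wid = 19  [D.mk - 8]
6. n4.lab = false  [false]
7. n4.idx = "qn"  ["qn"]
8. n5.live = true  [terminal]
9. n6.env = 1  [terminal]
10. n7.live = false  [terminal]
11. n4.mk = true  [not E.lab]
12. n4.key = false  [a.env > 1]
13. n1.val = 11  [D.wid + C.cnt - 38]
14. n9.lab = true  [true]
15. n9.idx = "xx"  ["xx"]
16. n10.ok = 16  [terminal]
17. n9.mk = true  [E.lab == true]
18. n9.key = true  [true]
19. n11.cnt = 11  [11]
20. n11.ok = "kn"  ["kn"]
21. n12.env = 9  [terminal]
22. n13.live = true  [terminal]
23. n11.val = 12  [a.env * -2 + 30]
24. n8.key = true  [E.key == true]
25. n8.hot = true  [E.mk == true]
26. n14.lab = false  [S₁.key == false]
27. n14.idx = "wk"  ["wk"]
28. n15.cnt = 6  [len(E.idx) + 4]
29. n15.ok = "qw"  ["qw"]
30. n16.hot = true  [terminal]
31. n17.env = 3  [terminal]
32. n18.live = false  [terminal]
33. n15.val = 20  [(if e.live then a.env else C.cnt) + 14]
34. n19.cnt = -9  [-9]
35. n19.ok = "wkq"  [E.idx ++ "q"]
36. n20.ok = 7  [terminal]
37. n21.live = false  [terminal]
38. n19.val = 5  [C.cnt * 2 + 23]
39. n14.mk = true  [true]
40. n14.key = true  [E.lab == false]
41. n0.key = true  [E.mk and E.key]
42. n0.hot = true  [S₁.hot == true]

11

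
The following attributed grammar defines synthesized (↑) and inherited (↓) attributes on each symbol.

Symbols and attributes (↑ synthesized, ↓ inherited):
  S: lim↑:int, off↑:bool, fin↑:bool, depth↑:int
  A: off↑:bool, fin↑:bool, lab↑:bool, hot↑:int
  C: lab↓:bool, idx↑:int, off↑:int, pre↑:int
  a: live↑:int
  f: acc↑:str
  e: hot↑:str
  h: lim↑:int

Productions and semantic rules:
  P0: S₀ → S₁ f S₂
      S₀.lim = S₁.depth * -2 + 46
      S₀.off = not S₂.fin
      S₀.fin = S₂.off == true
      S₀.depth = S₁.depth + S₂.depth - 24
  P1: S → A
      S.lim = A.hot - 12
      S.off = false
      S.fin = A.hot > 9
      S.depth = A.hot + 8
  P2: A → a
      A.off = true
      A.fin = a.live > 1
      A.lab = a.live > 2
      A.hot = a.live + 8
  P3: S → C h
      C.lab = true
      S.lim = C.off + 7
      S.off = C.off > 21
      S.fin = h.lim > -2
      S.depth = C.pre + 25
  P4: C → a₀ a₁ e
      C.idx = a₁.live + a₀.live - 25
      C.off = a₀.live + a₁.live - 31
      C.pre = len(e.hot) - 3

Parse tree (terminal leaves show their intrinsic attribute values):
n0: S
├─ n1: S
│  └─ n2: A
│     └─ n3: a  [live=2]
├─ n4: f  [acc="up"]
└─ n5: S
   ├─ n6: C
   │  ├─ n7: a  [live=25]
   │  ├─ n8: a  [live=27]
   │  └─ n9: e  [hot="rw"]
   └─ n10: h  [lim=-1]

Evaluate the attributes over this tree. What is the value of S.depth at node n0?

18

1. n3.live = 2  [terminal]
2. n2.off = true  [true]
3. n2.fin = true  [a.live > 1]
4. n2.lab = false  [a.live > 2]
5. n2.hot = 10  [a.live + 8]
6. n1.lim = -2  [A.hot - 12]
7. n1.off = false  [false]
8. n1.fin = true  [A.hot > 9]
9. n1.depth = 18  [A.hot + 8]
10. n4.acc = "up"  [terminal]
11. n6.lab = true  [true]
12. n7.live = 25  [terminal]
13. n8.live = 27  [terminal]
14. n9.hot = "rw"  [terminal]
15. n6.idx = 27  [a₁.live + a₀.live - 25]
16. n6.off = 21  [a₀.live + a₁.live - 31]
17. n6.pre = -1  [len(e.hot) - 3]
18. n10.lim = -1  [terminal]
19. n5.lim = 28  [C.off + 7]
20. n5.off = false  [C.off > 21]
21. n5.fin = true  [h.lim > -2]
22. n5.depth = 24  [C.pre + 25]
23. n0.lim = 10  [S₁.depth * -2 + 46]
24. n0.off = false  [not S₂.fin]
25. n0.fin = false  [S₂.off == true]
26. n0.depth = 18  [S₁.depth + S₂.depth - 24]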